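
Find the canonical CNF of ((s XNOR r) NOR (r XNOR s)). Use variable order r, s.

(r OR s) AND (NOT r OR NOT s)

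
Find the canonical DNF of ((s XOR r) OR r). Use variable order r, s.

(NOT r AND s) OR (r AND NOT s) OR (r AND s)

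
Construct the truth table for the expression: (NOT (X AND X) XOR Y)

Y | X | Output
--------------
0 | 0 | 1
0 | 1 | 0
1 | 0 | 0
1 | 1 | 1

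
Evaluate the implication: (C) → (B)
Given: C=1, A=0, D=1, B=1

Antecedent (C) = 1; consequent (B) = 1.
1 → 1 = 1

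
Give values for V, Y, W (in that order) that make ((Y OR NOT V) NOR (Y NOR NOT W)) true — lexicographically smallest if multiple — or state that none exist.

V=1, Y=0, W=0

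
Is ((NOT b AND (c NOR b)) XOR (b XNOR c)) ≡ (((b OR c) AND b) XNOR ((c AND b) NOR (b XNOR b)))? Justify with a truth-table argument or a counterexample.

No. Counterexample: with c=0, b=0, Expression 1 = 0 but Expression 2 = 1.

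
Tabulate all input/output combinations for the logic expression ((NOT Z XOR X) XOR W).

Z | X | W | Output
------------------
0 | 0 | 0 | 1
0 | 0 | 1 | 0
0 | 1 | 0 | 0
0 | 1 | 1 | 1
1 | 0 | 0 | 0
1 | 0 | 1 | 1
1 | 1 | 0 | 1
1 | 1 | 1 | 0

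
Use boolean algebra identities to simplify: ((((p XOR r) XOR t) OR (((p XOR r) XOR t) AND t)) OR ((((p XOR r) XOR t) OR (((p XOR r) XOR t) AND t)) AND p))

By absorption (E OR (E AND v) = E) then absorption (E OR (E AND v) = E):
= ((p XOR r) XOR t)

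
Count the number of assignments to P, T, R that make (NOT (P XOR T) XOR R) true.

Satisfying assignments: (0,0,0), (0,1,1), (1,0,1), (1,1,0)
Count: 4 out of 8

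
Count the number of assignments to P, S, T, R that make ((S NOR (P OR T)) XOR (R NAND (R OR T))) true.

Satisfying assignments: (0,0,0,1), (0,0,1,0), (0,1,0,0), (0,1,1,0), (1,0,0,0), (1,0,1,0), (1,1,0,0), (1,1,1,0)
Count: 8 out of 16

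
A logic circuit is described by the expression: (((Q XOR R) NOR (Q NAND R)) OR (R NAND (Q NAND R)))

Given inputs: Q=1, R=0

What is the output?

Substituting: (((1 XOR 0) NOR (1 NAND 0)) OR (0 NAND (1 NAND 0)))
= 1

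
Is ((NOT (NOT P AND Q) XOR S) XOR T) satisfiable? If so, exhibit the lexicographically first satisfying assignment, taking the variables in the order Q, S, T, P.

Q=0, S=0, T=0, P=0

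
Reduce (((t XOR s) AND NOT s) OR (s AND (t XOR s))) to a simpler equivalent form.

By distribution ((E AND v) OR (E AND NOT v) = E):
= (t XOR s)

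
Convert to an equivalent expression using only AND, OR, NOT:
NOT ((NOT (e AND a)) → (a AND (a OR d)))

(NOT (e AND a)) AND NOT (a AND (a OR d))
(Negated implication: NOT(A → B) = A AND NOT B)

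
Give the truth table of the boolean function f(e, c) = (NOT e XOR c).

e | c | Output
--------------
0 | 0 | 1
0 | 1 | 0
1 | 0 | 0
1 | 1 | 1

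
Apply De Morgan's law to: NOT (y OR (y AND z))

NOT y AND NOT (y AND z)
De Morgan's: NOT(OR of terms) = AND of negations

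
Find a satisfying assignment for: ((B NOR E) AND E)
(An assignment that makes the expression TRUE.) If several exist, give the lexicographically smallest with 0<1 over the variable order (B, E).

UNSATISFIABLE - no assignment makes this expression true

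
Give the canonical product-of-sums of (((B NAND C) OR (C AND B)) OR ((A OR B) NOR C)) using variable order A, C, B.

ΠM() = TRUE (no maxterms)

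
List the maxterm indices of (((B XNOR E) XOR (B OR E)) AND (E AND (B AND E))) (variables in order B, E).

ΠM(0, 1, 2, 3) = (B OR E) AND (B OR NOT E) AND (NOT B OR E) AND (NOT B OR NOT E)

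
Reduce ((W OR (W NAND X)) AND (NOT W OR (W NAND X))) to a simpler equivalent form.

By distribution ((E OR v) AND (E OR NOT v) = E):
= (W NAND X)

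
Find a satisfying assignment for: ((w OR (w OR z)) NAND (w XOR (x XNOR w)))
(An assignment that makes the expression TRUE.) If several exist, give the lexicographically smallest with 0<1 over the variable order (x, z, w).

x=0, z=0, w=0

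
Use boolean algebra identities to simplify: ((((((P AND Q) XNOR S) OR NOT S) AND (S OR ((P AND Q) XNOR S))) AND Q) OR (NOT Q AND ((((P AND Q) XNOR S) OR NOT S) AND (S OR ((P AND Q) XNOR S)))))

By distribution ((E AND v) OR (E AND NOT v) = E) then distribution ((E OR v) AND (E OR NOT v) = E):
= ((P AND Q) XNOR S)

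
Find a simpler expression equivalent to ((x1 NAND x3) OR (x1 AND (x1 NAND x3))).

By absorption (E OR (E AND v) = E):
= (x1 NAND x3)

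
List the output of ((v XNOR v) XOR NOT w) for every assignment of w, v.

w | v | Output
--------------
0 | 0 | 0
0 | 1 | 0
1 | 0 | 1
1 | 1 | 1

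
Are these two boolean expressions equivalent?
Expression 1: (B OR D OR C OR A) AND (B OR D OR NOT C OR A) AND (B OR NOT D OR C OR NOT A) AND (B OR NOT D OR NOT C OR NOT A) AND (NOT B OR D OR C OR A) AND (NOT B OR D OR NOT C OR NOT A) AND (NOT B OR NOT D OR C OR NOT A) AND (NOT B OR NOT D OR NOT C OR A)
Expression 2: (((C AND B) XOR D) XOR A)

Yes, they are equivalent — the two output columns agree on all 16 assignments:
B | D | C | A | Expression 1 | Expression 2
-------------------------------------------
0 | 0 | 0 | 0 | 0 | 0
0 | 0 | 0 | 1 | 1 | 1
0 | 0 | 1 | 0 | 0 | 0
0 | 0 | 1 | 1 | 1 | 1
0 | 1 | 0 | 0 | 1 | 1
0 | 1 | 0 | 1 | 0 | 0
0 | 1 | 1 | 0 | 1 | 1
0 | 1 | 1 | 1 | 0 | 0
1 | 0 | 0 | 0 | 0 | 0
1 | 0 | 0 | 1 | 1 | 1
1 | 0 | 1 | 0 | 1 | 1
1 | 0 | 1 | 1 | 0 | 0
1 | 1 | 0 | 0 | 1 | 1
1 | 1 | 0 | 1 | 0 | 0
1 | 1 | 1 | 0 | 0 | 0
1 | 1 | 1 | 1 | 1 | 1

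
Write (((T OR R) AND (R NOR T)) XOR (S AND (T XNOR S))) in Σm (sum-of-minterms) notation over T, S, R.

Σm(6, 7) = (T AND S AND NOT R) OR (T AND S AND R)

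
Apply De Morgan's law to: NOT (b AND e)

NOT b OR NOT e
De Morgan's: NOT(AND of terms) = OR of negations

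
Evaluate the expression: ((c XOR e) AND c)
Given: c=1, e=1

Substituting: ((1 XOR 1) AND 1)
= 0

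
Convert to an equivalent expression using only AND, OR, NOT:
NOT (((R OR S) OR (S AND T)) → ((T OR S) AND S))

((R OR S) OR (S AND T)) AND NOT ((T OR S) AND S)
(Negated implication: NOT(A → B) = A AND NOT B)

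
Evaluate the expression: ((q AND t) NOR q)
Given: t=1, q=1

Substituting: ((1 AND 1) NOR 1)
= 0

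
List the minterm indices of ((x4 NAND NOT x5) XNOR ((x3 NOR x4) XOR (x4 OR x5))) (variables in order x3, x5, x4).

Σm(0, 3, 6, 7) = (NOT x3 AND NOT x5 AND NOT x4) OR (NOT x3 AND x5 AND x4) OR (x3 AND x5 AND NOT x4) OR (x3 AND x5 AND x4)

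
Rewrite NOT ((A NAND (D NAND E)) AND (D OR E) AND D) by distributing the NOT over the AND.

NOT (A NAND (D NAND E)) OR NOT (D OR E) OR NOT D
De Morgan's: NOT(AND of terms) = OR of negations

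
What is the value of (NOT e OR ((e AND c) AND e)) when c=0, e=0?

Substituting: (NOT 0 OR ((0 AND 0) AND 0))
= 1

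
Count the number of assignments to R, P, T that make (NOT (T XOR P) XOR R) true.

Satisfying assignments: (0,0,0), (0,1,1), (1,0,1), (1,1,0)
Count: 4 out of 8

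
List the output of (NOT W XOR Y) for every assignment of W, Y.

W | Y | Output
--------------
0 | 0 | 1
0 | 1 | 0
1 | 0 | 0
1 | 1 | 1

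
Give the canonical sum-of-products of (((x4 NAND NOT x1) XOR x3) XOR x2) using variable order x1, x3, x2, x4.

Σm(0, 3, 5, 6, 8, 9, 14, 15) = (NOT x1 AND NOT x3 AND NOT x2 AND NOT x4) OR (NOT x1 AND NOT x3 AND x2 AND x4) OR (NOT x1 AND x3 AND NOT x2 AND x4) OR (NOT x1 AND x3 AND x2 AND NOT x4) OR (x1 AND NOT x3 AND NOT x2 AND NOT x4) OR (x1 AND NOT x3 AND NOT x2 AND x4) OR (x1 AND x3 AND x2 AND NOT x4) OR (x1 AND x3 AND x2 AND x4)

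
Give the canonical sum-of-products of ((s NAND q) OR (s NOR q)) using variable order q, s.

Σm(0, 1, 2) = (NOT q AND NOT s) OR (NOT q AND s) OR (q AND NOT s)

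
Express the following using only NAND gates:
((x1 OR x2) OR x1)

((((x1 NAND x1) NAND (x2 NAND x2)) NAND ((x1 NAND x1) NAND (x2 NAND x2))) NAND (x1 NAND x1))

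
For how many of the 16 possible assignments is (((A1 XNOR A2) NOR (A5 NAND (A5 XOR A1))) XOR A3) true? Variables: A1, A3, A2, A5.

Satisfying assignments: (0,0,1,1), (0,1,0,0), (0,1,0,1), (0,1,1,0), (1,1,0,0), (1,1,0,1), (1,1,1,0), (1,1,1,1)
Count: 8 out of 16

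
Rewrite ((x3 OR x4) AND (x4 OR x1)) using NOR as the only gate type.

((((x3 NOR x4) NOR (x3 NOR x4)) NOR ((x3 NOR x4) NOR (x3 NOR x4))) NOR (((x4 NOR x1) NOR (x4 NOR x1)) NOR ((x4 NOR x1) NOR (x4 NOR x1))))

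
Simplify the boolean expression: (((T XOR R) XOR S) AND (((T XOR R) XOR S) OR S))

By absorption (E AND (E OR v) = E):
= ((T XOR R) XOR S)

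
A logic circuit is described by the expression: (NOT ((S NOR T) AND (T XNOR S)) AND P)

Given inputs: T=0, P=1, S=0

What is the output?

Substituting: (NOT ((0 NOR 0) AND (0 XNOR 0)) AND 1)
= 0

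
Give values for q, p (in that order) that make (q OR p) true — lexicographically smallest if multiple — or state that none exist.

q=0, p=1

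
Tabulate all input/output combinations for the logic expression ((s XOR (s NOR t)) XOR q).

q | s | t | Output
------------------
0 | 0 | 0 | 1
0 | 0 | 1 | 0
0 | 1 | 0 | 1
0 | 1 | 1 | 1
1 | 0 | 0 | 0
1 | 0 | 1 | 1
1 | 1 | 0 | 0
1 | 1 | 1 | 0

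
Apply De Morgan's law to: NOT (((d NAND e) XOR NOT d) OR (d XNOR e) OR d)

NOT ((d NAND e) XOR NOT d) AND NOT (d XNOR e) AND NOT d
De Morgan's: NOT(OR of terms) = AND of negations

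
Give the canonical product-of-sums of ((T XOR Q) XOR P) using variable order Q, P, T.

ΠM(0, 3, 5, 6) = (Q OR P OR T) AND (Q OR NOT P OR NOT T) AND (NOT Q OR P OR NOT T) AND (NOT Q OR NOT P OR T)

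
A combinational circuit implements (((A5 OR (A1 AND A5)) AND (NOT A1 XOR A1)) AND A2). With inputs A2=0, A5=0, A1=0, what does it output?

Substituting: (((0 OR (0 AND 0)) AND (NOT 0 XOR 0)) AND 0)
= 0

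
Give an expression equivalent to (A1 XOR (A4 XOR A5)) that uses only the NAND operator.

((A1 NAND (A1 NAND ((A4 NAND (A4 NAND A5)) NAND (A5 NAND (A4 NAND A5))))) NAND (((A4 NAND (A4 NAND A5)) NAND (A5 NAND (A4 NAND A5))) NAND (A1 NAND ((A4 NAND (A4 NAND A5)) NAND (A5 NAND (A4 NAND A5))))))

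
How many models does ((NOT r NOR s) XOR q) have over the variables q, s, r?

Satisfying assignments: (0,0,1), (1,0,0), (1,1,0), (1,1,1)
Count: 4 out of 8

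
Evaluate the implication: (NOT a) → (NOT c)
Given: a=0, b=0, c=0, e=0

Antecedent (NOT a) = 1; consequent (NOT c) = 1.
1 → 1 = 1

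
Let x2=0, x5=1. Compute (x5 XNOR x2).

Substituting: (1 XNOR 0)
= 0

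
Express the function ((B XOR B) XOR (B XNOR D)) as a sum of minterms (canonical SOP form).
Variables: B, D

Σm(0, 3) = (NOT B AND NOT D) OR (B AND D)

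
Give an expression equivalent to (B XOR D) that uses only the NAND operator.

((B NAND (B NAND D)) NAND (D NAND (B NAND D)))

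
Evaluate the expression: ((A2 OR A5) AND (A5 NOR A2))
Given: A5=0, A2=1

Substituting: ((1 OR 0) AND (0 NOR 1))
= 0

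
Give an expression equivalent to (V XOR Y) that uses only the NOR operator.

((((V NOR Y) NOR (V NOR Y)) NOR ((V NOR Y) NOR (V NOR Y))) NOR ((((V NOR V) NOR (Y NOR Y)) NOR ((V NOR V) NOR (Y NOR Y))) NOR (((V NOR V) NOR (Y NOR Y)) NOR ((V NOR V) NOR (Y NOR Y)))))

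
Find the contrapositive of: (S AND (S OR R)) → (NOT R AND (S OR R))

Contrapositive: NOT (NOT R AND (S OR R)) → NOT (S AND (S OR R))
Note: A statement and its contrapositive are logically equivalent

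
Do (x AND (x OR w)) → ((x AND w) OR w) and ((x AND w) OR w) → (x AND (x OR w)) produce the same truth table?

No, Converse is not equivalent to original (counterexample: x=0, w=1, v=0)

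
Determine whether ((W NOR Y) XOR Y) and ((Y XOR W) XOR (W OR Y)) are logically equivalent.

No. Counterexample: with W=0, Y=0, Expression 1 = 1 but Expression 2 = 0.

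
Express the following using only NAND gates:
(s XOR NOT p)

((s NAND (s NAND (p NAND p))) NAND ((p NAND p) NAND (s NAND (p NAND p))))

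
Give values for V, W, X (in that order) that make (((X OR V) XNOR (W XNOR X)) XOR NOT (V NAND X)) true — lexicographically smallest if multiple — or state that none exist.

V=0, W=1, X=0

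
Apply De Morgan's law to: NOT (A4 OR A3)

NOT A4 AND NOT A3
De Morgan's: NOT(OR of terms) = AND of negations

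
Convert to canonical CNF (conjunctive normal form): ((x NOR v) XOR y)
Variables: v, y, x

(v OR y OR NOT x) AND (v OR NOT y OR x) AND (NOT v OR y OR x) AND (NOT v OR y OR NOT x)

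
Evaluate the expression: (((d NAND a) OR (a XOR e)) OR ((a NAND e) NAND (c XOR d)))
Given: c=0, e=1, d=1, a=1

Substituting: (((1 NAND 1) OR (1 XOR 1)) OR ((1 NAND 1) NAND (0 XOR 1)))
= 1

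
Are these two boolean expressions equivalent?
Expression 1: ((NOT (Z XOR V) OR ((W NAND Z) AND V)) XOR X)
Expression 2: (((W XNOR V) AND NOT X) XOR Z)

No. Counterexample: with V=0, X=0, Z=0, W=1, Expression 1 = 1 but Expression 2 = 0.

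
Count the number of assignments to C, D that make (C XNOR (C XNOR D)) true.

Satisfying assignments: (0,1), (1,1)
Count: 2 out of 4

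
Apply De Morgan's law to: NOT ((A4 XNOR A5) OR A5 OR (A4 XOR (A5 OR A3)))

NOT (A4 XNOR A5) AND NOT A5 AND NOT (A4 XOR (A5 OR A3))
De Morgan's: NOT(OR of terms) = AND of negations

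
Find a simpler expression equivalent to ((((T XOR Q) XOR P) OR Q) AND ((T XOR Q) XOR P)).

By absorption (E AND (E OR v) = E):
= ((T XOR Q) XOR P)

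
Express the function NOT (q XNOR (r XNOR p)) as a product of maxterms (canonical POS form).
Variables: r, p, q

ΠM(1, 2, 4, 7) = (r OR p OR NOT q) AND (r OR NOT p OR q) AND (NOT r OR p OR q) AND (NOT r OR NOT p OR NOT q)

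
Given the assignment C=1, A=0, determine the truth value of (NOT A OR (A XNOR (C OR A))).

Substituting: (NOT 0 OR (0 XNOR (1 OR 0)))
= 1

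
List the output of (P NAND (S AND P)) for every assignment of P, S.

P | S | Output
--------------
0 | 0 | 1
0 | 1 | 1
1 | 0 | 1
1 | 1 | 0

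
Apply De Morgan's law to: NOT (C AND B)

NOT C OR NOT B
De Morgan's: NOT(AND of terms) = OR of negations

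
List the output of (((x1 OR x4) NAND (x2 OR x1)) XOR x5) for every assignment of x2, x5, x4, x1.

x2 | x5 | x4 | x1 | Output
--------------------------
0 | 0 | 0 | 0 | 1
0 | 0 | 0 | 1 | 0
0 | 0 | 1 | 0 | 1
0 | 0 | 1 | 1 | 0
0 | 1 | 0 | 0 | 0
0 | 1 | 0 | 1 | 1
0 | 1 | 1 | 0 | 0
0 | 1 | 1 | 1 | 1
1 | 0 | 0 | 0 | 1
1 | 0 | 0 | 1 | 0
1 | 0 | 1 | 0 | 0
1 | 0 | 1 | 1 | 0
1 | 1 | 0 | 0 | 0
1 | 1 | 0 | 1 | 1
1 | 1 | 1 | 0 | 1
1 | 1 | 1 | 1 | 1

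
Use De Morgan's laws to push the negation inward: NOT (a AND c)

NOT a OR NOT c
De Morgan's: NOT(AND of terms) = OR of negations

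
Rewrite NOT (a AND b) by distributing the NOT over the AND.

NOT a OR NOT b
De Morgan's: NOT(AND of terms) = OR of negations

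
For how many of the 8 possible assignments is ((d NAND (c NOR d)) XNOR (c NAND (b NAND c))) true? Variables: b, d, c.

Satisfying assignments: (0,0,0), (0,1,0), (1,0,0), (1,0,1), (1,1,0), (1,1,1)
Count: 6 out of 8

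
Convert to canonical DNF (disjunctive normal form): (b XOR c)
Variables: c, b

(NOT c AND b) OR (c AND NOT b)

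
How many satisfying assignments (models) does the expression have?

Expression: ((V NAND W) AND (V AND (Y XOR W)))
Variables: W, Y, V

Satisfying assignments: (0,1,1)
Count: 1 out of 8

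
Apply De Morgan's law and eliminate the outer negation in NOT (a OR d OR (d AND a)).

NOT a AND NOT d AND NOT (d AND a)
De Morgan's: NOT(OR of terms) = AND of negations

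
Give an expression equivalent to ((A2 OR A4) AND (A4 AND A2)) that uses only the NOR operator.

((((A2 NOR A4) NOR (A2 NOR A4)) NOR ((A2 NOR A4) NOR (A2 NOR A4))) NOR (((A4 NOR A4) NOR (A2 NOR A2)) NOR ((A4 NOR A4) NOR (A2 NOR A2))))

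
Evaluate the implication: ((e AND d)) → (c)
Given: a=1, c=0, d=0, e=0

Antecedent ((e AND d)) = 0; consequent (c) = 0.
0 → 0 = 1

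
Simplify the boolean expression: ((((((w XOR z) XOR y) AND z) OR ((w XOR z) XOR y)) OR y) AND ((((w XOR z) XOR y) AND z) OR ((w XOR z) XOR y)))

By absorption (E AND (E OR v) = E) then absorption (E OR (E AND v) = E):
= ((w XOR z) XOR y)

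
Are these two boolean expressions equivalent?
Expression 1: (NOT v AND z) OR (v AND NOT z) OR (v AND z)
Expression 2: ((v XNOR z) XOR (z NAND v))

Yes, they are equivalent — the two output columns agree on all 4 assignments:
v | z | Expression 1 | Expression 2
-----------------------------------
0 | 0 | 0 | 0
0 | 1 | 1 | 1
1 | 0 | 1 | 1
1 | 1 | 1 | 1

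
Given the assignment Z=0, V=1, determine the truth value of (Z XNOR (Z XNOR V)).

Substituting: (0 XNOR (0 XNOR 1))
= 1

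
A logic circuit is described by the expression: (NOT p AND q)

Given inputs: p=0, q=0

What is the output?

Substituting: (NOT 0 AND 0)
= 0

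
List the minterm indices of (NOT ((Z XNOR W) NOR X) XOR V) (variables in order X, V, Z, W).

Σm(0, 3, 5, 6, 8, 9, 10, 11) = (NOT X AND NOT V AND NOT Z AND NOT W) OR (NOT X AND NOT V AND Z AND W) OR (NOT X AND V AND NOT Z AND W) OR (NOT X AND V AND Z AND NOT W) OR (X AND NOT V AND NOT Z AND NOT W) OR (X AND NOT V AND NOT Z AND W) OR (X AND NOT V AND Z AND NOT W) OR (X AND NOT V AND Z AND W)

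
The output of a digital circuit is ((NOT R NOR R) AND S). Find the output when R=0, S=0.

Substituting: ((NOT 0 NOR 0) AND 0)
= 0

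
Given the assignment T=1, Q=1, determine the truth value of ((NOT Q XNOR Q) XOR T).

Substituting: ((NOT 1 XNOR 1) XOR 1)
= 1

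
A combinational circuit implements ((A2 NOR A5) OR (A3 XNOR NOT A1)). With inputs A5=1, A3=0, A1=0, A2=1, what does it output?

Substituting: ((1 NOR 1) OR (0 XNOR NOT 0))
= 0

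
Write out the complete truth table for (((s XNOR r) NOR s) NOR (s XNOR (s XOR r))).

s | r | Output
--------------
0 | 0 | 0
0 | 1 | 0
1 | 0 | 0
1 | 1 | 1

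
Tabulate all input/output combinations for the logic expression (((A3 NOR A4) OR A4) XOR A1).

A1 | A4 | A3 | Output
---------------------
0 | 0 | 0 | 1
0 | 0 | 1 | 0
0 | 1 | 0 | 1
0 | 1 | 1 | 1
1 | 0 | 0 | 0
1 | 0 | 1 | 1
1 | 1 | 0 | 0
1 | 1 | 1 | 0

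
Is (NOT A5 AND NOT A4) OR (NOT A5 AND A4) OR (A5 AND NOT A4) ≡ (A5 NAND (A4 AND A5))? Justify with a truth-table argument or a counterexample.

Yes, they are equivalent — the two output columns agree on all 4 assignments:
A5 | A4 | Expression 1 | Expression 2
-------------------------------------
0 | 0 | 1 | 1
0 | 1 | 1 | 1
1 | 0 | 1 | 1
1 | 1 | 0 | 0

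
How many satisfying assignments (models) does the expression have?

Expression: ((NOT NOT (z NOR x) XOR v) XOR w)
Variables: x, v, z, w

Satisfying assignments: (0,0,0,0), (0,0,1,1), (0,1,0,1), (0,1,1,0), (1,0,0,1), (1,0,1,1), (1,1,0,0), (1,1,1,0)
Count: 8 out of 16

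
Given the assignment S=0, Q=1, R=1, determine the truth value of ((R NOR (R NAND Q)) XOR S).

Substituting: ((1 NOR (1 NAND 1)) XOR 0)
= 0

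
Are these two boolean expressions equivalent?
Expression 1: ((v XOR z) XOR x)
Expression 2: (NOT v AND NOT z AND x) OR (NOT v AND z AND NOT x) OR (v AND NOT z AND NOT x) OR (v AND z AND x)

Yes, they are equivalent — the two output columns agree on all 8 assignments:
v | z | x | Expression 1 | Expression 2
---------------------------------------
0 | 0 | 0 | 0 | 0
0 | 0 | 1 | 1 | 1
0 | 1 | 0 | 1 | 1
0 | 1 | 1 | 0 | 0
1 | 0 | 0 | 1 | 1
1 | 0 | 1 | 0 | 0
1 | 1 | 0 | 0 | 0
1 | 1 | 1 | 1 | 1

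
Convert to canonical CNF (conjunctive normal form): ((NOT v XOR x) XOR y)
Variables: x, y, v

(x OR y OR NOT v) AND (x OR NOT y OR v) AND (NOT x OR y OR v) AND (NOT x OR NOT y OR NOT v)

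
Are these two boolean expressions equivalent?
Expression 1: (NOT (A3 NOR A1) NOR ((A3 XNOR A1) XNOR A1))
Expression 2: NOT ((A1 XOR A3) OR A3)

Yes, they are equivalent — the two output columns agree on all 4 assignments:
A1 | A3 | Expression 1 | Expression 2
-------------------------------------
0 | 0 | 1 | 1
0 | 1 | 0 | 0
1 | 0 | 0 | 0
1 | 1 | 0 | 0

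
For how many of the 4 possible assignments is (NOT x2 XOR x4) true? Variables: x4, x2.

Satisfying assignments: (0,0), (1,1)
Count: 2 out of 4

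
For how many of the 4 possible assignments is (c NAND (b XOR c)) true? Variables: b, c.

Satisfying assignments: (0,0), (1,0), (1,1)
Count: 3 out of 4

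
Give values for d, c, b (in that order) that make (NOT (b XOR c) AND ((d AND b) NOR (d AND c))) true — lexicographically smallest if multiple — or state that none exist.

d=0, c=0, b=0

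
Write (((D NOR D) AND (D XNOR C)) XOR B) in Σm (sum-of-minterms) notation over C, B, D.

Σm(0, 3, 6, 7) = (NOT C AND NOT B AND NOT D) OR (NOT C AND B AND D) OR (C AND B AND NOT D) OR (C AND B AND D)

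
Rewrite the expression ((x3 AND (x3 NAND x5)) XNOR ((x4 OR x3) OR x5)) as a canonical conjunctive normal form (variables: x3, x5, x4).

(x3 OR x5 OR NOT x4) AND (x3 OR NOT x5 OR x4) AND (x3 OR NOT x5 OR NOT x4) AND (NOT x3 OR NOT x5 OR x4) AND (NOT x3 OR NOT x5 OR NOT x4)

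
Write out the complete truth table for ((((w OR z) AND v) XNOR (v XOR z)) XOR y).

z | v | w | y | Output
----------------------
0 | 0 | 0 | 0 | 1
0 | 0 | 0 | 1 | 0
0 | 0 | 1 | 0 | 1
0 | 0 | 1 | 1 | 0
0 | 1 | 0 | 0 | 0
0 | 1 | 0 | 1 | 1
0 | 1 | 1 | 0 | 1
0 | 1 | 1 | 1 | 0
1 | 0 | 0 | 0 | 0
1 | 0 | 0 | 1 | 1
1 | 0 | 1 | 0 | 0
1 | 0 | 1 | 1 | 1
1 | 1 | 0 | 0 | 0
1 | 1 | 0 | 1 | 1
1 | 1 | 1 | 0 | 0
1 | 1 | 1 | 1 | 1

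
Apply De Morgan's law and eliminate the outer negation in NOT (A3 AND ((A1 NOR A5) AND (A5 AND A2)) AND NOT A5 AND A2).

NOT A3 OR NOT ((A1 NOR A5) AND (A5 AND A2)) OR A5 OR NOT A2
De Morgan's: NOT(AND of terms) = OR of negations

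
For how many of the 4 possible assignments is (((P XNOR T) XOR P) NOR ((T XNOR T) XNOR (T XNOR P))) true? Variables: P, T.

Satisfying assignments: (0,1)
Count: 1 out of 4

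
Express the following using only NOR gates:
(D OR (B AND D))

((D NOR ((B NOR B) NOR (D NOR D))) NOR (D NOR ((B NOR B) NOR (D NOR D))))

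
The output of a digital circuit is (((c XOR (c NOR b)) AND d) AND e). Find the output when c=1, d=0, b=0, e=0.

Substituting: (((1 XOR (1 NOR 0)) AND 0) AND 0)
= 0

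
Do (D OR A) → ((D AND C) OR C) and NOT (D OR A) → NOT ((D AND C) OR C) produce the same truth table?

No, Inverse is not equivalent to original (counterexample: A=0, C=0, D=1)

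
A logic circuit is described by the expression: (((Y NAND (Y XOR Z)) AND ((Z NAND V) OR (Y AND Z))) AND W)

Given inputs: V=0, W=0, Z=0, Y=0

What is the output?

Substituting: (((0 NAND (0 XOR 0)) AND ((0 NAND 0) OR (0 AND 0))) AND 0)
= 0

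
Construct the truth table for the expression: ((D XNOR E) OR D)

D | E | Output
--------------
0 | 0 | 1
0 | 1 | 0
1 | 0 | 1
1 | 1 | 1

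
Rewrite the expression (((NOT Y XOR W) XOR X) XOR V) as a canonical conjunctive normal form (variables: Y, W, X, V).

(Y OR W OR X OR NOT V) AND (Y OR W OR NOT X OR V) AND (Y OR NOT W OR X OR V) AND (Y OR NOT W OR NOT X OR NOT V) AND (NOT Y OR W OR X OR V) AND (NOT Y OR W OR NOT X OR NOT V) AND (NOT Y OR NOT W OR X OR NOT V) AND (NOT Y OR NOT W OR NOT X OR V)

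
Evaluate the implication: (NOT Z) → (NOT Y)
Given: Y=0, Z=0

Antecedent (NOT Z) = 1; consequent (NOT Y) = 1.
1 → 1 = 1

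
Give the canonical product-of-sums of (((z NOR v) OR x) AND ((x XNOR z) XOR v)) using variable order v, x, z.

ΠM(1, 2, 4, 5, 7) = (v OR x OR NOT z) AND (v OR NOT x OR z) AND (NOT v OR x OR z) AND (NOT v OR x OR NOT z) AND (NOT v OR NOT x OR NOT z)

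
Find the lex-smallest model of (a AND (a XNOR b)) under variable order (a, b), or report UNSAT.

a=1, b=1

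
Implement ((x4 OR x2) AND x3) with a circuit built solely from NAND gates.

((((x4 NAND x4) NAND (x2 NAND x2)) NAND x3) NAND (((x4 NAND x4) NAND (x2 NAND x2)) NAND x3))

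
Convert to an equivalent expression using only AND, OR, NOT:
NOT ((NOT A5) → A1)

(NOT A5) AND NOT A1
(Negated implication: NOT(A → B) = A AND NOT B)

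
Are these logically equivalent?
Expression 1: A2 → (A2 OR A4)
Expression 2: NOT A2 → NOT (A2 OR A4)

No, Inverse is not equivalent to original (counterexample: A4=1, A2=0)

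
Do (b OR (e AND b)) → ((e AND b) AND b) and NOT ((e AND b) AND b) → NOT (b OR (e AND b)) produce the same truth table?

Yes, Contrapositive is always equivalent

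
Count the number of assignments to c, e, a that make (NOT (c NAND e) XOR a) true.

Satisfying assignments: (0,0,1), (0,1,1), (1,0,1), (1,1,0)
Count: 4 out of 8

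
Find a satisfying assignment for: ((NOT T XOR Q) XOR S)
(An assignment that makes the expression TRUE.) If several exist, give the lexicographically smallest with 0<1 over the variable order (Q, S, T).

Q=0, S=0, T=0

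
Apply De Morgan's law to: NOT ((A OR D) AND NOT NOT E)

NOT (A OR D) OR NOT E
De Morgan's: NOT(AND of terms) = OR of negations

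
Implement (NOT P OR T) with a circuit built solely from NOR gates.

(((P NOR P) NOR T) NOR ((P NOR P) NOR T))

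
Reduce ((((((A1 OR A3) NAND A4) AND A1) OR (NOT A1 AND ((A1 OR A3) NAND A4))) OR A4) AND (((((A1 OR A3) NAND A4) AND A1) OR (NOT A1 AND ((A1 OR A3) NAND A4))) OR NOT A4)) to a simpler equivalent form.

By distribution ((E OR v) AND (E OR NOT v) = E) then distribution ((E AND v) OR (E AND NOT v) = E):
= ((A1 OR A3) NAND A4)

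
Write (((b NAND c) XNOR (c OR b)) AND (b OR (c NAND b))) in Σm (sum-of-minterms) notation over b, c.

Σm(1, 2) = (NOT b AND c) OR (b AND NOT c)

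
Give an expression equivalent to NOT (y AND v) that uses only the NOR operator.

(((y NOR y) NOR (v NOR v)) NOR ((y NOR y) NOR (v NOR v)))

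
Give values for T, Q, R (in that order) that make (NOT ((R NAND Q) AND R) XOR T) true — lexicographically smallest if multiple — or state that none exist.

T=0, Q=0, R=0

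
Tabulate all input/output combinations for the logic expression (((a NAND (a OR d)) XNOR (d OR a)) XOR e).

a | e | d | Output
------------------
0 | 0 | 0 | 0
0 | 0 | 1 | 1
0 | 1 | 0 | 1
0 | 1 | 1 | 0
1 | 0 | 0 | 0
1 | 0 | 1 | 0
1 | 1 | 0 | 1
1 | 1 | 1 | 1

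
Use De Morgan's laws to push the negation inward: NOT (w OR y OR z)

NOT w AND NOT y AND NOT z
De Morgan's: NOT(OR of terms) = AND of negations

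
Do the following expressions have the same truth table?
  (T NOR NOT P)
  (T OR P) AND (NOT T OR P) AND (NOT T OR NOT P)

Yes, they are equivalent — the two output columns agree on all 4 assignments:
T | P | Expression 1 | Expression 2
-----------------------------------
0 | 0 | 0 | 0
0 | 1 | 1 | 1
1 | 0 | 0 | 0
1 | 1 | 0 | 0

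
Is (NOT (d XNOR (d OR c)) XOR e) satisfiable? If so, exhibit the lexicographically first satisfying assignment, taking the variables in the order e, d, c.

e=0, d=0, c=1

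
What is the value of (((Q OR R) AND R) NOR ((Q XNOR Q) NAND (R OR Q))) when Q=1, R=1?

Substituting: (((1 OR 1) AND 1) NOR ((1 XNOR 1) NAND (1 OR 1)))
= 0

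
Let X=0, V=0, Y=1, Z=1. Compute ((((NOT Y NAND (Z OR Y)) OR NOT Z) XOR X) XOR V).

Substituting: ((((NOT 1 NAND (1 OR 1)) OR NOT 1) XOR 0) XOR 0)
= 1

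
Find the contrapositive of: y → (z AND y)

Contrapositive: NOT (z AND y) → NOT y
Note: A statement and its contrapositive are logically equivalent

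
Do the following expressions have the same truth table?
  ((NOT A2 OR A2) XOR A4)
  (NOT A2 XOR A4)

No. Counterexample: with A4=0, A2=1, Expression 1 = 1 but Expression 2 = 0.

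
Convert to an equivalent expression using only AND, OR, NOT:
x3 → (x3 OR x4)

NOT x3 OR (x3 OR x4)
(Implication elimination: A → B = NOT A OR B)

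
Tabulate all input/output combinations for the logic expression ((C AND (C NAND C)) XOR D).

C | D | Output
--------------
0 | 0 | 0
0 | 1 | 1
1 | 0 | 0
1 | 1 | 1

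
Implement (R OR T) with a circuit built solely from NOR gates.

((R NOR T) NOR (R NOR T))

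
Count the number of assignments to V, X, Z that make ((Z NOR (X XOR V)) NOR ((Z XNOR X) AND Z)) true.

Satisfying assignments: (0,0,1), (0,1,0), (1,0,0), (1,0,1)
Count: 4 out of 8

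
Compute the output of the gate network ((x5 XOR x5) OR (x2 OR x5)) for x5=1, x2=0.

Substituting: ((1 XOR 1) OR (0 OR 1))
= 1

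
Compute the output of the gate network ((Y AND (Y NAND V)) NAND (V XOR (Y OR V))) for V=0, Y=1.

Substituting: ((1 AND (1 NAND 0)) NAND (0 XOR (1 OR 0)))
= 0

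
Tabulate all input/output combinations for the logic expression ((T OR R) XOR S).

S | T | R | Output
------------------
0 | 0 | 0 | 0
0 | 0 | 1 | 1
0 | 1 | 0 | 1
0 | 1 | 1 | 1
1 | 0 | 0 | 1
1 | 0 | 1 | 0
1 | 1 | 0 | 0
1 | 1 | 1 | 0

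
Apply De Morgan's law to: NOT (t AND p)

NOT t OR NOT p
De Morgan's: NOT(AND of terms) = OR of negations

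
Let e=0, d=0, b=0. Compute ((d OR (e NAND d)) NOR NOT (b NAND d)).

Substituting: ((0 OR (0 NAND 0)) NOR NOT (0 NAND 0))
= 0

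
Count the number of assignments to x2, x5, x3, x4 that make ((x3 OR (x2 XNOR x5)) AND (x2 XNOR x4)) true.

Satisfying assignments: (0,0,0,0), (0,0,1,0), (0,1,1,0), (1,0,1,1), (1,1,0,1), (1,1,1,1)
Count: 6 out of 16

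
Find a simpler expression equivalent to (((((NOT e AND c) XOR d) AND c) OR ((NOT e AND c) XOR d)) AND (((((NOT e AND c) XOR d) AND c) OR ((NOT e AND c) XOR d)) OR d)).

By absorption (E AND (E OR v) = E) then absorption (E OR (E AND v) = E):
= ((NOT e AND c) XOR d)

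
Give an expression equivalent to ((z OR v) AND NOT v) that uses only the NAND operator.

((((z NAND z) NAND (v NAND v)) NAND (v NAND v)) NAND (((z NAND z) NAND (v NAND v)) NAND (v NAND v)))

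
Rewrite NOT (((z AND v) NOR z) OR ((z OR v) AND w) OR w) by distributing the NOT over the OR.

NOT ((z AND v) NOR z) AND NOT ((z OR v) AND w) AND NOT w
De Morgan's: NOT(OR of terms) = AND of negations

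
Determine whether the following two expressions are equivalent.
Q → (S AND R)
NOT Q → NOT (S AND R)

No, Inverse is not equivalent to original (counterexample: Q=0, R=1, S=1)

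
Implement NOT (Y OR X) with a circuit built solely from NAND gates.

(((Y NAND Y) NAND (X NAND X)) NAND ((Y NAND Y) NAND (X NAND X)))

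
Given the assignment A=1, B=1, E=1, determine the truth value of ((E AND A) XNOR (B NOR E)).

Substituting: ((1 AND 1) XNOR (1 NOR 1))
= 0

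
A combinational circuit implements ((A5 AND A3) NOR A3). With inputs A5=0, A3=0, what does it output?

Substituting: ((0 AND 0) NOR 0)
= 1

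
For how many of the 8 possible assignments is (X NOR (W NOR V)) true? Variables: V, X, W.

Satisfying assignments: (0,0,1), (1,0,0), (1,0,1)
Count: 3 out of 8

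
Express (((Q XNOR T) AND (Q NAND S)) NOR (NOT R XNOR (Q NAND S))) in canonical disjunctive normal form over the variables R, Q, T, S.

(NOT R AND Q AND NOT T AND S) OR (NOT R AND Q AND T AND S) OR (R AND NOT Q AND T AND NOT S) OR (R AND NOT Q AND T AND S) OR (R AND Q AND NOT T AND NOT S)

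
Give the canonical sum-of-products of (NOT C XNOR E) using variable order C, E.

Σm(1, 2) = (NOT C AND E) OR (C AND NOT E)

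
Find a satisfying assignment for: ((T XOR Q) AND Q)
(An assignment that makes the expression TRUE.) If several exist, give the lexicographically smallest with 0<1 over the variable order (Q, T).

Q=1, T=0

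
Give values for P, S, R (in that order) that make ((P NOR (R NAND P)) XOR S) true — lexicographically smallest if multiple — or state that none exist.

P=0, S=1, R=0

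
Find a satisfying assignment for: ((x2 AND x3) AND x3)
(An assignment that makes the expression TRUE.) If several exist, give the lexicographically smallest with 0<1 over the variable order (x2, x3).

x2=1, x3=1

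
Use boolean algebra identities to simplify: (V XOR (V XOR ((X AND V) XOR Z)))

By XOR self-cancellation ((E XOR v) XOR v = E):
= ((X AND V) XOR Z)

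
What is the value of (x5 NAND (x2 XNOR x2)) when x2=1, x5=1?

Substituting: (1 NAND (1 XNOR 1))
= 0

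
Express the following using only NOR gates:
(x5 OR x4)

((x5 NOR x4) NOR (x5 NOR x4))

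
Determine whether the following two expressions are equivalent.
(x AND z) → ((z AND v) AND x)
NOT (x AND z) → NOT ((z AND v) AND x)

No, Inverse is not equivalent to original (counterexample: x=1, v=0, z=1)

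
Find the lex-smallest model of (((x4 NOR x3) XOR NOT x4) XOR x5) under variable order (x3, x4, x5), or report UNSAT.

x3=0, x4=0, x5=1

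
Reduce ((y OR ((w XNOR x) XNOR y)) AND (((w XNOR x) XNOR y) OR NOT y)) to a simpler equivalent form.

By distribution ((E OR v) AND (E OR NOT v) = E):
= ((w XNOR x) XNOR y)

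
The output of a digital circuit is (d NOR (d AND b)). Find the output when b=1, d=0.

Substituting: (0 NOR (0 AND 1))
= 1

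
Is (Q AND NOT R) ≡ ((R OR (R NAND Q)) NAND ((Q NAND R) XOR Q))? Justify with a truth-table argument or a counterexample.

Yes, they are equivalent — the two output columns agree on all 4 assignments:
Q | R | Expression 1 | Expression 2
-----------------------------------
0 | 0 | 0 | 0
0 | 1 | 0 | 0
1 | 0 | 1 | 1
1 | 1 | 0 | 0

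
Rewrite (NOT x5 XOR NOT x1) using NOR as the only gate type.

(((((x5 NOR x5) NOR (x1 NOR x1)) NOR ((x5 NOR x5) NOR (x1 NOR x1))) NOR (((x5 NOR x5) NOR (x1 NOR x1)) NOR ((x5 NOR x5) NOR (x1 NOR x1)))) NOR (((((x5 NOR x5) NOR (x5 NOR x5)) NOR ((x1 NOR x1) NOR (x1 NOR x1))) NOR (((x5 NOR x5) NOR (x5 NOR x5)) NOR ((x1 NOR x1) NOR (x1 NOR x1)))) NOR ((((x5 NOR x5) NOR (x5 NOR x5)) NOR ((x1 NOR x1) NOR (x1 NOR x1))) NOR (((x5 NOR x5) NOR (x5 NOR x5)) NOR ((x1 NOR x1) NOR (x1 NOR x1))))))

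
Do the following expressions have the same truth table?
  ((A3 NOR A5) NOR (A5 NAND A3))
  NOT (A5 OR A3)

No. Counterexample: with A3=0, A5=0, Expression 1 = 0 but Expression 2 = 1.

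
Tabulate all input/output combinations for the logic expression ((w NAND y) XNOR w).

y | w | Output
--------------
0 | 0 | 0
0 | 1 | 1
1 | 0 | 0
1 | 1 | 0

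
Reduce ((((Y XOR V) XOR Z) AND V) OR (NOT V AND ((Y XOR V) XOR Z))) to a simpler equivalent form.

By distribution ((E AND v) OR (E AND NOT v) = E):
= ((Y XOR V) XOR Z)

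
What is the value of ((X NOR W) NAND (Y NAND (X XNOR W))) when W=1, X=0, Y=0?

Substituting: ((0 NOR 1) NAND (0 NAND (0 XNOR 1)))
= 1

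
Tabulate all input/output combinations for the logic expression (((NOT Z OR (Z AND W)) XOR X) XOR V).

X | W | V | Z | Output
----------------------
0 | 0 | 0 | 0 | 1
0 | 0 | 0 | 1 | 0
0 | 0 | 1 | 0 | 0
0 | 0 | 1 | 1 | 1
0 | 1 | 0 | 0 | 1
0 | 1 | 0 | 1 | 1
0 | 1 | 1 | 0 | 0
0 | 1 | 1 | 1 | 0
1 | 0 | 0 | 0 | 0
1 | 0 | 0 | 1 | 1
1 | 0 | 1 | 0 | 1
1 | 0 | 1 | 1 | 0
1 | 1 | 0 | 0 | 0
1 | 1 | 0 | 1 | 0
1 | 1 | 1 | 0 | 1
1 | 1 | 1 | 1 | 1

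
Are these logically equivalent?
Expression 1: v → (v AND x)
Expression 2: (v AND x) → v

No, Converse is not equivalent to original (counterexample: z=0, x=0, v=1)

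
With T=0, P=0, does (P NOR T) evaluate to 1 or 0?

Substituting: (0 NOR 0)
= 1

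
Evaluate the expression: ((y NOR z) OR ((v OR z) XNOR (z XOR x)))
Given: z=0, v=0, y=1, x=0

Substituting: ((1 NOR 0) OR ((0 OR 0) XNOR (0 XOR 0)))
= 1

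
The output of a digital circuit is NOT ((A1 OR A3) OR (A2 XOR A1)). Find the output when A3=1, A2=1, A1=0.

Substituting: NOT ((0 OR 1) OR (1 XOR 0))
= 0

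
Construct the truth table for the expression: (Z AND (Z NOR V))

Z | V | Output
--------------
0 | 0 | 0
0 | 1 | 0
1 | 0 | 0
1 | 1 | 0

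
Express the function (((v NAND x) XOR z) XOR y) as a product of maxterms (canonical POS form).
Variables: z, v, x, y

ΠM(1, 3, 5, 6, 8, 10, 12, 15) = (z OR v OR x OR NOT y) AND (z OR v OR NOT x OR NOT y) AND (z OR NOT v OR x OR NOT y) AND (z OR NOT v OR NOT x OR y) AND (NOT z OR v OR x OR y) AND (NOT z OR v OR NOT x OR y) AND (NOT z OR NOT v OR x OR y) AND (NOT z OR NOT v OR NOT x OR NOT y)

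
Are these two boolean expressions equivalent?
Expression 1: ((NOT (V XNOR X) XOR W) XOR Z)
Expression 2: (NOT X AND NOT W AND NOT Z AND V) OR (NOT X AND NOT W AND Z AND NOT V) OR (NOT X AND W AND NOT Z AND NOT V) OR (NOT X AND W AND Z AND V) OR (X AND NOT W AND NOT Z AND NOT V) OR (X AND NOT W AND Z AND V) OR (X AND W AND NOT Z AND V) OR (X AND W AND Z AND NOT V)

Yes, they are equivalent — the two output columns agree on all 16 assignments:
X | W | Z | V | Expression 1 | Expression 2
-------------------------------------------
0 | 0 | 0 | 0 | 0 | 0
0 | 0 | 0 | 1 | 1 | 1
0 | 0 | 1 | 0 | 1 | 1
0 | 0 | 1 | 1 | 0 | 0
0 | 1 | 0 | 0 | 1 | 1
0 | 1 | 0 | 1 | 0 | 0
0 | 1 | 1 | 0 | 0 | 0
0 | 1 | 1 | 1 | 1 | 1
1 | 0 | 0 | 0 | 1 | 1
1 | 0 | 0 | 1 | 0 | 0
1 | 0 | 1 | 0 | 0 | 0
1 | 0 | 1 | 1 | 1 | 1
1 | 1 | 0 | 0 | 0 | 0
1 | 1 | 0 | 1 | 1 | 1
1 | 1 | 1 | 0 | 1 | 1
1 | 1 | 1 | 1 | 0 | 0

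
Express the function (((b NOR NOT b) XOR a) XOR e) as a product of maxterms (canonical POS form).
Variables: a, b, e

ΠM(0, 2, 5, 7) = (a OR b OR e) AND (a OR NOT b OR e) AND (NOT a OR b OR NOT e) AND (NOT a OR NOT b OR NOT e)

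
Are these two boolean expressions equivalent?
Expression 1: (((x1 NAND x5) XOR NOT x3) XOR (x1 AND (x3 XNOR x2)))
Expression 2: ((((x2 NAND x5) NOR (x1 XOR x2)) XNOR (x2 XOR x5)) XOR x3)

No. Counterexample: with x1=0, x2=0, x3=0, x5=0, Expression 1 = 0 but Expression 2 = 1.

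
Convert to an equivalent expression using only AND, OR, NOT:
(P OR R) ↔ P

((P OR R) AND P) OR (NOT (P OR R) AND NOT P)
(Biconditional = both true or both false)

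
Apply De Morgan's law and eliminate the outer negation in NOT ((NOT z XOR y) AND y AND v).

NOT (NOT z XOR y) OR NOT y OR NOT v
De Morgan's: NOT(AND of terms) = OR of negations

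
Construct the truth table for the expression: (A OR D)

A | D | Output
--------------
0 | 0 | 0
0 | 1 | 1
1 | 0 | 1
1 | 1 | 1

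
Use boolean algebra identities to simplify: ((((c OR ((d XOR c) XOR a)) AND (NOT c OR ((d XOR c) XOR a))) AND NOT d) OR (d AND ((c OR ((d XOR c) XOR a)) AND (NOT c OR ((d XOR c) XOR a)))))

By distribution ((E AND v) OR (E AND NOT v) = E) then distribution ((E OR v) AND (E OR NOT v) = E):
= ((d XOR c) XOR a)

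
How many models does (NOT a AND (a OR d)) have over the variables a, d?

Satisfying assignments: (0,1)
Count: 1 out of 4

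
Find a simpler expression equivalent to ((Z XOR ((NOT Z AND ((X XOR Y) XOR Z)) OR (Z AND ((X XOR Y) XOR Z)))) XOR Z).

By XOR self-cancellation ((E XOR v) XOR v = E) then distribution ((E AND v) OR (E AND NOT v) = E):
= ((X XOR Y) XOR Z)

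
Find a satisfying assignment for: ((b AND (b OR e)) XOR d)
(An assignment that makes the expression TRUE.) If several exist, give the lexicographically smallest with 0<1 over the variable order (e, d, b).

e=0, d=0, b=1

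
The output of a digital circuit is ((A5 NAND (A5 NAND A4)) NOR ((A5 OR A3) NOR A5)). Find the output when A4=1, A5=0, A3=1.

Substituting: ((0 NAND (0 NAND 1)) NOR ((0 OR 1) NOR 0))
= 0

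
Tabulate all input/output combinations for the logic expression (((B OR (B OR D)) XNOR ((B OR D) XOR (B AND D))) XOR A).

A | D | B | Output
------------------
0 | 0 | 0 | 1
0 | 0 | 1 | 1
0 | 1 | 0 | 1
0 | 1 | 1 | 0
1 | 0 | 0 | 0
1 | 0 | 1 | 0
1 | 1 | 0 | 0
1 | 1 | 1 | 1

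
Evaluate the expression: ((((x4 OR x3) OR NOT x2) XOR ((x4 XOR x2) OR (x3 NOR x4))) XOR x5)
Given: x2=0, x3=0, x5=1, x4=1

Substituting: ((((1 OR 0) OR NOT 0) XOR ((1 XOR 0) OR (0 NOR 1))) XOR 1)
= 1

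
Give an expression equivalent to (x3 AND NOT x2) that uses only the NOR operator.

((x3 NOR x3) NOR ((x2 NOR x2) NOR (x2 NOR x2)))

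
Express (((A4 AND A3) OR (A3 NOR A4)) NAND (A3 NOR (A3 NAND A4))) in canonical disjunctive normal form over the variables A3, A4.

(NOT A3 AND NOT A4) OR (NOT A3 AND A4) OR (A3 AND NOT A4) OR (A3 AND A4)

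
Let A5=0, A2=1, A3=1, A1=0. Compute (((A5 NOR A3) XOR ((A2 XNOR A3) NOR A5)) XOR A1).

Substituting: (((0 NOR 1) XOR ((1 XNOR 1) NOR 0)) XOR 0)
= 0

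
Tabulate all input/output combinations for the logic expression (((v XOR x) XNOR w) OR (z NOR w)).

v | z | x | w | Output
----------------------
0 | 0 | 0 | 0 | 1
0 | 0 | 0 | 1 | 0
0 | 0 | 1 | 0 | 1
0 | 0 | 1 | 1 | 1
0 | 1 | 0 | 0 | 1
0 | 1 | 0 | 1 | 0
0 | 1 | 1 | 0 | 0
0 | 1 | 1 | 1 | 1
1 | 0 | 0 | 0 | 1
1 | 0 | 0 | 1 | 1
1 | 0 | 1 | 0 | 1
1 | 0 | 1 | 1 | 0
1 | 1 | 0 | 0 | 0
1 | 1 | 0 | 1 | 1
1 | 1 | 1 | 0 | 1
1 | 1 | 1 | 1 | 0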